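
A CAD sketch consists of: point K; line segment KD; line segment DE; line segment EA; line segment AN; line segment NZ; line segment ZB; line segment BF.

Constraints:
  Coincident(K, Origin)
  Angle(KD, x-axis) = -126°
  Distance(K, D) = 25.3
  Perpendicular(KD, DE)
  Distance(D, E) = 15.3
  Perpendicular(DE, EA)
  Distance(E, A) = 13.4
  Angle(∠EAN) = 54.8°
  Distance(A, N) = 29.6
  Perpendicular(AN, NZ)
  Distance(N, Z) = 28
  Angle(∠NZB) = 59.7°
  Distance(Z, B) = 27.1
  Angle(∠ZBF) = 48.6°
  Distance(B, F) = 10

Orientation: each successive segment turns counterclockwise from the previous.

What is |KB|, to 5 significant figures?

32.875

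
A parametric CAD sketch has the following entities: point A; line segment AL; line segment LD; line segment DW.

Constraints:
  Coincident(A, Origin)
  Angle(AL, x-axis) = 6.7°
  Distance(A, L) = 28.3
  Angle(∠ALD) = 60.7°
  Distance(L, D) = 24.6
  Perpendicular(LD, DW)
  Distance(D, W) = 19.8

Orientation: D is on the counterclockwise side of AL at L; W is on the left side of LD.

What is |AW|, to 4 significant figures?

11.81

A is at the origin; AL runs at 6.7° with length 28.3, so L = 28.3·(cos 6.7°, sin 6.7°) = (28.11, 3.302). ∠ALD = 60.7°, so LD runs at 6.7° + (180° − 60.7°) = 126.0° from the x-axis; with |LD| = 24.6, D = L + 24.6·(cos 126.0°, sin 126.0°) = (13.65, 23.20). LD ⟂ DW; with |DW| = 19.8 on the left of LD, W = D + 19.8·(-0.8090, -0.5878) = (-2.371, 11.57). Then |AW| = |W − A| = 11.81.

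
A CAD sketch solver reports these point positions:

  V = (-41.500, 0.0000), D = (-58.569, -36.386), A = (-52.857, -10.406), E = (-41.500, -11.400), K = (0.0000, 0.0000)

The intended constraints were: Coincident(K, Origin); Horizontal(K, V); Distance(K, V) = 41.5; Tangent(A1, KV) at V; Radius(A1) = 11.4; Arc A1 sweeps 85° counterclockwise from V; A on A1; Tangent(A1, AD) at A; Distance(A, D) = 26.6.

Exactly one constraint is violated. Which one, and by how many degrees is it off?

Tangent(A1, AD) at A — off by 7.40°.

K = (0.00, 0.00) ✓; K.y = 0.00, V.y = 0.00 ✓; |KV| = 41.50 ✓; ∠(EV, VK) = 90.00° ✓; |EV| = 11.40 ✓; bearing(E→A) − bearing(E→V) = 85.00° ✓; |EA| = 11.40 ✓; ∠(EA, AD) = 97.40° ✗; |AD| = 26.60 ✓.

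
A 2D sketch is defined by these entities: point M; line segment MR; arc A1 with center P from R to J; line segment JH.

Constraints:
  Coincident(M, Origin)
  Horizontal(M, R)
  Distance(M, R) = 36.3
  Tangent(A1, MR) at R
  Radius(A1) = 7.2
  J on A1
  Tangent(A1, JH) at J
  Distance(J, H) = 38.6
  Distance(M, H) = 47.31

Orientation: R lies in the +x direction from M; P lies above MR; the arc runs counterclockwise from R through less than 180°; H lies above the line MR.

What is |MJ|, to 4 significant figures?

43.68

M is at the origin; M and R share the same y with |MR| = 36.3 and R on the +x side, so R = (36.30, 0.000). Since A1 is tangent to MR there, PR ⟂ MR, so P = R + (0, 7.2) = (36.30, 7.200). Since PJ ⟂ JH (tangency), |PH| = √(7.2² + 38.6²) = 39.27 regardless of where J sits on A1. So H lies on both circle(M, 47.31) and circle(P, 39.27); the above-MR intersection is H = (19.95, 42.90). J is the foot of the tangent from H: J = (42.19, 11.35).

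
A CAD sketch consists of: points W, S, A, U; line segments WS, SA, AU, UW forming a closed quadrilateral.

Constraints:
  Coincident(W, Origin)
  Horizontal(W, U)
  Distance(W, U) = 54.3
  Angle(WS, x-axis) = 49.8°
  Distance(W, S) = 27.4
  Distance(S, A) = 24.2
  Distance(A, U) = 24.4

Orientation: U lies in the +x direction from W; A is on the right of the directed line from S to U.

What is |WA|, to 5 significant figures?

29.900

Checks: WS at 49.80° ✓; |SA| = 24.20 ✓; |AU| = 24.40 ✓.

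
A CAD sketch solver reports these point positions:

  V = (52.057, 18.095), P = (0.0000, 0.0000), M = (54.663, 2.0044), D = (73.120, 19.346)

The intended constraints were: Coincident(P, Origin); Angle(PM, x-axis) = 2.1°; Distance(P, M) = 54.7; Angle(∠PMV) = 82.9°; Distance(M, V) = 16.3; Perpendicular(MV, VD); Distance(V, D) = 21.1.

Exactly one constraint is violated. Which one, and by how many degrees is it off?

Perpendicular(MV, VD) — off by 5.80°.

P = (0.00, 0.00) ✓; PM at 2.100° ✓; |PM| = 54.70 ✓; ∠PMV = 82.90° ✓; |MV| = 16.30 ✓; ∠(MV, VD) = 95.80° ✗; |VD| = 21.10 ✓.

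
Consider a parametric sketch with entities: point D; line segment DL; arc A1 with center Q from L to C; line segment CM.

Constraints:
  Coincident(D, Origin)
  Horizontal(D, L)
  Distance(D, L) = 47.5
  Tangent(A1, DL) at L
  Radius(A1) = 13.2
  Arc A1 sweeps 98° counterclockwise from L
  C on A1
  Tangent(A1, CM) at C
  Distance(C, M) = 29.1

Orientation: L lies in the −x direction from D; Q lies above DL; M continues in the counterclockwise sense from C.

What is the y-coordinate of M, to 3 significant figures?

43.9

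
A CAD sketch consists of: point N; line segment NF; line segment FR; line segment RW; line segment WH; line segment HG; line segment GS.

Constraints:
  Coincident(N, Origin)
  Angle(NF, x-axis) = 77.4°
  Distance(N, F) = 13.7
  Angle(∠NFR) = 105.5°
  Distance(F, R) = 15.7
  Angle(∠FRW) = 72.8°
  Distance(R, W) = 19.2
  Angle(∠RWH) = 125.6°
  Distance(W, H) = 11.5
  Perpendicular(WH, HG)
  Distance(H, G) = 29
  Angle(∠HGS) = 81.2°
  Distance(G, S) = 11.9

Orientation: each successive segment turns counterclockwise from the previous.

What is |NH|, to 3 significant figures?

9.20

N is at the origin; NF runs at 77.4° with length 13.7, so F = (2.99, 13.4). ∠NFR = 105.5° gives FR at 152° from the x-axis; with |FR| = 15.7, R = (-10.9, 20.8). ∠FRW = 72.8° gives RW at -101° from the x-axis; with |RW| = 19.2, W = (-14.5, 1.91). ∠RWH = 125.6° gives WH at -46.5° from the x-axis; with |WH| = 11.5, H = (-6.58, -6.43). Then |NH| = |H − N| = 9.20.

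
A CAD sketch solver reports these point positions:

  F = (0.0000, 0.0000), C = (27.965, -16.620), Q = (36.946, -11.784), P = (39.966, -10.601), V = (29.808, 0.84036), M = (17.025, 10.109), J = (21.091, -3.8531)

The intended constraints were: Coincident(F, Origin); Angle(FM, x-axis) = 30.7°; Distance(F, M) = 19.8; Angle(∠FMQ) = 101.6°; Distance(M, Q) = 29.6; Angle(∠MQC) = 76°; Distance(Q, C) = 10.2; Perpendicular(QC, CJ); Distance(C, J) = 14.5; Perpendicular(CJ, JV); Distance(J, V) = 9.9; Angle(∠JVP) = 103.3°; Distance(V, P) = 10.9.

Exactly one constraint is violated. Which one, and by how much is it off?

Distance(V, P) = 10.9 — off by 4.40.

F = (0.00, 0.00) ✓; FM at 30.70° ✓; |FM| = 19.80 ✓; ∠FMQ = 101.6° ✓; |MQ| = 29.60 ✓; ∠MQC = 76.00° ✓; |QC| = 10.20 ✓; ∠(QC, CJ) = 90.00° ✓; |CJ| = 14.50 ✓; ∠(CJ, JV) = 90.00° ✓; |JV| = 9.900 ✓; ∠JVP = 103.3° ✓; |VP| = 15.30 ✗.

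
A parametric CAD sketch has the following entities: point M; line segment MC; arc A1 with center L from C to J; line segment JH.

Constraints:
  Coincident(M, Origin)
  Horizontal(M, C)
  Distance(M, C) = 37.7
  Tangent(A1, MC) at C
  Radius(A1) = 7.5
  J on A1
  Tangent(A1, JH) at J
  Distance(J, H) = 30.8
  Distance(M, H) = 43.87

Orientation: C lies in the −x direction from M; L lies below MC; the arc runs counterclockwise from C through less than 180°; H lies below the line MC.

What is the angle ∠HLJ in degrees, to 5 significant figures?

76.314°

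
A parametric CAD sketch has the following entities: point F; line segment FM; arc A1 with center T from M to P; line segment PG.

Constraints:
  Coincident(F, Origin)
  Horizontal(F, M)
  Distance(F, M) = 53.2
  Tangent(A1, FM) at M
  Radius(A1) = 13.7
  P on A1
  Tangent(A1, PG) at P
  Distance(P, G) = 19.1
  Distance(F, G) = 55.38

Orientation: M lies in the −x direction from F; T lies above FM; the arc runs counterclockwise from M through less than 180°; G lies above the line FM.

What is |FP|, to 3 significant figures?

42.8

F is at the origin; FM is horizontal with |FM| = 53.2 and M on the −x side, so M = (-53.2, 0.00). The tangent condition forces TM to be normal to FM, so T = M + (0, 13.7) = (-53.2, 13.7). Since TP ⟂ PG (tangency), |TG| = √(13.7² + 19.1²) = 23.5 regardless of where P sits on A1. So G lies on both circle(F, 55.38) and circle(T, 23.5); the above-FM intersection is G = (-43.0, 34.9). P is the foot of the tangent from G: P = (-39.7, 16.1).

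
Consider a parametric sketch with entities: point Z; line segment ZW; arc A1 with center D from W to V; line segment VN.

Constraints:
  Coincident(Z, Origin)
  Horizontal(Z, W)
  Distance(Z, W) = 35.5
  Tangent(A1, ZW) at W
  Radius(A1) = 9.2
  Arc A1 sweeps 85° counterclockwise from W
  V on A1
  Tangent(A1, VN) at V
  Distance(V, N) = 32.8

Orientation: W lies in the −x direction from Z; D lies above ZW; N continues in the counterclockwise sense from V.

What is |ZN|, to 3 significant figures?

47.3

On A1, W sits at bearing -90° from D; an 85° counterclockwise sweep puts V at bearing -5°, so V = D + 9.2·(cos -5°, sin -5°) = (-26.3, 8.40). Tangency of A1 to VN means the radius DV is perpendicular to VN, so VN runs along (−sin -5°, cos -5°); with |VN| = 32.8, N = (-23.5, 41.1). Then |ZN| = |N − Z| = 47.3.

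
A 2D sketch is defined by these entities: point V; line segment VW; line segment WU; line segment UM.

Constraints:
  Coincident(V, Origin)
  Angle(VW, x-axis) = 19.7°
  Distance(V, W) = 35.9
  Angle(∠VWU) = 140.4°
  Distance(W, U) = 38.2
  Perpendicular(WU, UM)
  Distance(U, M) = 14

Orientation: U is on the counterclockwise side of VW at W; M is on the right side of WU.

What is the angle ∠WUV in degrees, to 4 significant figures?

19.16°

V is at the origin; VW runs at 19.7° with length 35.9, so W = 35.9·(cos 19.7°, sin 19.7°) = (33.80, 12.10). ∠VWU = 140.4°, so WU runs at 19.7° + (180° − 140.4°) = 59.30° from the x-axis; with |WU| = 38.2, U = W + 38.2·(cos 59.30°, sin 59.30°) = (53.30, 44.95). Then cos ∠WUV = UW·UV / (|UW||UV|), giving 19.16°.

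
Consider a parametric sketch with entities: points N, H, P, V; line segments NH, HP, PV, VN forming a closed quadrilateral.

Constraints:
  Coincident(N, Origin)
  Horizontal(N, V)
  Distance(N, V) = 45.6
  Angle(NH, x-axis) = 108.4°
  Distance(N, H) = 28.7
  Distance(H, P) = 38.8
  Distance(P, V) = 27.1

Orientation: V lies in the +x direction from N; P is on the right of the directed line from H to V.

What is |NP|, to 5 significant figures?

18.500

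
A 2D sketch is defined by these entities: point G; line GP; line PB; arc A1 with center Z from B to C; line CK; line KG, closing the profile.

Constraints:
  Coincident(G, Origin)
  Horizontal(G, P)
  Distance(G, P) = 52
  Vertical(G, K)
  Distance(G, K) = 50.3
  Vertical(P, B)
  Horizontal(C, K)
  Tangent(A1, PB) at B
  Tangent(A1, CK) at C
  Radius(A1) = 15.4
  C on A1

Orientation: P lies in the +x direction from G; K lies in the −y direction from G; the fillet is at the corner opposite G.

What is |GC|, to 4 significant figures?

62.21

G is at the origin; GP is horizontal with |GP| = 52.0 and P on the +x side, so P = (52.00, 0.000). GK is vertical with |GK| = 50.3 and K on the −y side, so K = (0.000, -50.30). The virtual corner opposite G is at (52.00, -50.30). A1 meets PB tangentially, so ZB is at right angles to PB and since A1 is tangent to CK there, ZC ⟂ CK, with radius 15.4, so the center Z sits 15.4 in from both sides at Z = (36.60, -34.90). That places the tangent points at B = (52.00, -34.90) on PB and C = (36.60, -50.30) on CK. Then |GC| = |C − G| = 62.21.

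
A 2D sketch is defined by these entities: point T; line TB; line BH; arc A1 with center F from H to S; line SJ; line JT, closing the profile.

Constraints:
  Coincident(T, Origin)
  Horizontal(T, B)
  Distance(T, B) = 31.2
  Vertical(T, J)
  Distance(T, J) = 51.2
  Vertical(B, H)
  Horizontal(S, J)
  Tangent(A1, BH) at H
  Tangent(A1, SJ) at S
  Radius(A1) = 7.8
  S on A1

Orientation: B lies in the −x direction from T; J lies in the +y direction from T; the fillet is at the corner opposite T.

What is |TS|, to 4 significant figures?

56.29

T is at the origin; TB is horizontal with |TB| = 31.2 and B on the −x side, so B = (-31.20, 0.000). T and J share the same x with |TJ| = 51.2 and J on the +y side, so J = (0.000, 51.20). The virtual corner opposite T is at (-31.20, 51.20). Since A1 is tangent to BH there, FH ⟂ BH and tangency of A1 to SJ means the radius FS is perpendicular to SJ, with radius 7.8, so the center F sits 7.8 in from both sides at F = (-23.40, 43.40). That places the tangent points at H = (-31.20, 43.40) on BH and S = (-23.40, 51.20) on SJ. Then |TS| = |S − T| = 56.29.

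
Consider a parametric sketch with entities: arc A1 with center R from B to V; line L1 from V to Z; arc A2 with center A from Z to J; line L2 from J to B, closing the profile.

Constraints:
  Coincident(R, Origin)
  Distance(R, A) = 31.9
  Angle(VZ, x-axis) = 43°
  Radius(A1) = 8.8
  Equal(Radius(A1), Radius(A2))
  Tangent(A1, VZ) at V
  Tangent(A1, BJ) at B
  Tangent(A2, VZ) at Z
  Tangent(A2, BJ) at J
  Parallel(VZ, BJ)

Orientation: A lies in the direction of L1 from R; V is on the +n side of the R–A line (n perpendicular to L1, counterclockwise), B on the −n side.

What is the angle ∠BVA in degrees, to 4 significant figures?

74.58°

R is at the origin and A lies 31.9 along u from R, so A = 31.9·u = (23.33, 21.76). Tangency of A1 to both parallel lines with radius 8.8 puts V and B at R ± 8.8·n: V = (-6.002, 6.436), B = (6.002, -6.436). Then cos ∠BVA = VB·VA / (|VB||VA|), giving 74.58°.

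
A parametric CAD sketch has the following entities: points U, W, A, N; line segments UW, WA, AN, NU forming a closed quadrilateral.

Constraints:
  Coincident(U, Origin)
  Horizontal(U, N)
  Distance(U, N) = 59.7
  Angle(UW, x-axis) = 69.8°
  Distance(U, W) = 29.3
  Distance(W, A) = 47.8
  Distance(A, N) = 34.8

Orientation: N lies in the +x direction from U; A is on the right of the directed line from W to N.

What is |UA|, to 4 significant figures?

33.33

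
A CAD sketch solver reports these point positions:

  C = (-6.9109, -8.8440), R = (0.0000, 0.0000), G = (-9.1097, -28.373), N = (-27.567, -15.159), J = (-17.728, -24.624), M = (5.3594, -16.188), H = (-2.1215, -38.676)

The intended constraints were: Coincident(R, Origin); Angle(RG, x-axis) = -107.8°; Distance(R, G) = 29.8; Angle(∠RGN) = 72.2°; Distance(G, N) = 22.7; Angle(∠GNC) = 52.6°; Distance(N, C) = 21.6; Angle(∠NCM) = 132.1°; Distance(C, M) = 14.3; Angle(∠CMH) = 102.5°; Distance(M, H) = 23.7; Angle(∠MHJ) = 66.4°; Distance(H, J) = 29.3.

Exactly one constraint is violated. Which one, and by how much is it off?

Distance(H, J) = 29.3 — off by 8.30.

R = (0.00, 0.00) ✓; RG at -107.8° ✓; |RG| = 29.80 ✓; ∠RGN = 72.20° ✓; |GN| = 22.70 ✓; ∠GNC = 52.60° ✓; |NC| = 21.60 ✓; ∠NCM = 132.1° ✓; |CM| = 14.30 ✓; ∠CMH = 102.5° ✓; |MH| = 23.70 ✓; ∠MHJ = 66.40° ✓; |HJ| = 21.00 ✗.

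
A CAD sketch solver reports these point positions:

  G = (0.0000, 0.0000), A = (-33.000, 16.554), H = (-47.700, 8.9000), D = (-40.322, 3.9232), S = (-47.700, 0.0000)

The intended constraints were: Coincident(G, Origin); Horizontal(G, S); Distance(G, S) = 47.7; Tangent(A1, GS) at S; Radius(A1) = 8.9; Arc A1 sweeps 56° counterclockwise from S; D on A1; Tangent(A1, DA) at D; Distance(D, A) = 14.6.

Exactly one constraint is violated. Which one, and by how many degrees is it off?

Tangent(A1, DA) at D — off by 3.90°.

G = (0.00, 0.00) ✓; G.y = 0.00, S.y = 0.00 ✓; |GS| = 47.70 ✓; ∠(HS, SG) = 90.00° ✓; |HS| = 8.900 ✓; bearing(H→D) − bearing(H→S) = 56.00° ✓; |HD| = 8.900 ✓; ∠(HD, DA) = 86.10° ✗; |DA| = 14.60 ✓.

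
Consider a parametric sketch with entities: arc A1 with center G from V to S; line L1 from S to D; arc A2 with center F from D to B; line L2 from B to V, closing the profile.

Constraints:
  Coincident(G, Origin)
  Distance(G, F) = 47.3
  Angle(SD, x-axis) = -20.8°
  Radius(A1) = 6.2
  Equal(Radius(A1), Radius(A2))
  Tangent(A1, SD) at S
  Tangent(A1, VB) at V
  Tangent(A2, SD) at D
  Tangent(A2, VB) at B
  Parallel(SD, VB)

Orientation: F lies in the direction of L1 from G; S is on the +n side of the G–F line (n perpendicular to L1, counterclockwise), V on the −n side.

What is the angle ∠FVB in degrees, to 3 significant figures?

7.47°

The slot axis is L1's direction at -20.8°, so u = (cos -20.8°, sin -20.8°) = (0.935, -0.355) and n = (−sin -20.8°, cos -20.8°) = (0.355, 0.935). G is at the origin and F lies 47.3 along u from G, so F = 47.3·u = (44.2, -16.8). Tangency of A1 to both parallel lines with radius 6.2 puts S and V at G ± 6.2·n: S = (2.20, 5.80), V = (-2.20, -5.80). Equal radii place D and B the same way about F: D = F + 6.2·n = (46.4, -11.0), B = F − 6.2·n = (42.0, -22.6). Then cos ∠FVB = VF·VB / (|VF||VB|), giving 7.47°.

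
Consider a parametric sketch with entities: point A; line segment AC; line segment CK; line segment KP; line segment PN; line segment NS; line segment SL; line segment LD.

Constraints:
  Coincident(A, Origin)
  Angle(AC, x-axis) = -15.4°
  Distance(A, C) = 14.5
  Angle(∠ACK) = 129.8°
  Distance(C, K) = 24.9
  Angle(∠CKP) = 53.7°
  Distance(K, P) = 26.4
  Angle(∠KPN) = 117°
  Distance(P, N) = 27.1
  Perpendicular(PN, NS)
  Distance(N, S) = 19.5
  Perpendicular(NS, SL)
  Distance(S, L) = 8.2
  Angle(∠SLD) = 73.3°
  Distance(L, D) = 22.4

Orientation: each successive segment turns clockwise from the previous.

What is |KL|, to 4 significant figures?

31.15

A is at the origin; AC runs at -15.4° with length 14.5, so C = (13.98, -3.851). ∠ACK = 129.8° gives CK at -65.60° from the x-axis; with |CK| = 24.9, K = (24.27, -26.53). ∠CKP = 53.7° gives KP at 168.1° from the x-axis; with |KP| = 26.4, P = (-1.567, -21.08). ∠KPN = 117.0° gives PN at 105.1° from the x-axis; with |PN| = 27.1, N = (-8.627, 5.082). PN ⟂ NS, so NS runs at 15.10°; with |NS| = 19.5, S = (10.20, 10.16). The perpendicularity gives SL at right angles to NS, so SL runs at -74.90°; with |SL| = 8.2, L = (12.34, 2.244). Then |KL| = |L − K| = 31.15.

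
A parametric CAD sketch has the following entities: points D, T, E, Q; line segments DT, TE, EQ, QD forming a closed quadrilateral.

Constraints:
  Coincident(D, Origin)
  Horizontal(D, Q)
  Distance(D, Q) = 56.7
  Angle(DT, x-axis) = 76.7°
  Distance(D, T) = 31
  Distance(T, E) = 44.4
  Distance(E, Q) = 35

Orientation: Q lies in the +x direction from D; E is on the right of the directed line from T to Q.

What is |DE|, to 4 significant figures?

26.00

Checks: |TE| = 44.40 ✓; |EQ| = 35.00 ✓.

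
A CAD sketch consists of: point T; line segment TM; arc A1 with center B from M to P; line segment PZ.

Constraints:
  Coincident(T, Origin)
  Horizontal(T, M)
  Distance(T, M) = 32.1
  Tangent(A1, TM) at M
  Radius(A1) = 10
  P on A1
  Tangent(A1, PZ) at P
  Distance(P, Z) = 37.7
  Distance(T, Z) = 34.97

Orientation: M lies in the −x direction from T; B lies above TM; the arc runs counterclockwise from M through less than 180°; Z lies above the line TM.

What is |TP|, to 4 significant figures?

24.32

Checks: |BP| = 10.00 ✓; ∠(BP, PZ) = 90.00° ✓; |PZ| = 37.70 ✓; |TZ| = 34.97 ✓.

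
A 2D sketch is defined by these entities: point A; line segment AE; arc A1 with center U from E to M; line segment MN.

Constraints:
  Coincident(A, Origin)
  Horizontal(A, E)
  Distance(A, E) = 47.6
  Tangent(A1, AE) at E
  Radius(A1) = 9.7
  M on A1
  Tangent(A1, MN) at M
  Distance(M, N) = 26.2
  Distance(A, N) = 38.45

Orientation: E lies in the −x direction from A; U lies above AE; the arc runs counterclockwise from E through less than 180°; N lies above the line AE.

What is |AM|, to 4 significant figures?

39.43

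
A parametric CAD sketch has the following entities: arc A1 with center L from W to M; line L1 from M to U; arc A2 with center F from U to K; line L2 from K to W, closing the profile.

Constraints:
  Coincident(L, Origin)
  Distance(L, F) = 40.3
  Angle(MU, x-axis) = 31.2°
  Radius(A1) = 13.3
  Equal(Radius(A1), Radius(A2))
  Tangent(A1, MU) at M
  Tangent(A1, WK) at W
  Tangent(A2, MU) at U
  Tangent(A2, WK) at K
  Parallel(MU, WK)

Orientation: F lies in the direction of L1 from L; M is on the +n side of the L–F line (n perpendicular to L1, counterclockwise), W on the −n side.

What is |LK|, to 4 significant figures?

42.44

Tangency of A1 to both parallel lines with radius 13.3 puts M and W at L ± 13.3·n: M = (-6.890, 11.38), W = (6.890, -11.38). Equal radii place U and K the same way about F: U = F + 13.3·n = (27.58, 32.25), K = F − 13.3·n = (41.36, 9.500). Then |LK| = |K − L| = 42.44.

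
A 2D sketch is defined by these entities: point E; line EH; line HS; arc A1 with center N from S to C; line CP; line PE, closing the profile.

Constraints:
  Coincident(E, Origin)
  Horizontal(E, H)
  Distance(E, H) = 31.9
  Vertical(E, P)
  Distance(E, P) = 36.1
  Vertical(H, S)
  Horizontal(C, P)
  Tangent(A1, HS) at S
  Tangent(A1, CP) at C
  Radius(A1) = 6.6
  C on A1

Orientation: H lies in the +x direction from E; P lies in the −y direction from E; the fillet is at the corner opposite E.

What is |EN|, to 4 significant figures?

38.86

E is at the origin; EH is horizontal with |EH| = 31.9 and H on the +x side, so H = (31.90, 0.000). E and P share the same x with |EP| = 36.1 and P on the −y side, so P = (0.000, -36.10). The virtual corner opposite E is at (31.90, -36.10). A1 meets HS tangentially, so NS is at right angles to HS and the tangent condition forces NC to be normal to CP, with radius 6.6, so the center N sits 6.6 in from both sides at N = (25.30, -29.50). Then |EN| = |N − E| = 38.86.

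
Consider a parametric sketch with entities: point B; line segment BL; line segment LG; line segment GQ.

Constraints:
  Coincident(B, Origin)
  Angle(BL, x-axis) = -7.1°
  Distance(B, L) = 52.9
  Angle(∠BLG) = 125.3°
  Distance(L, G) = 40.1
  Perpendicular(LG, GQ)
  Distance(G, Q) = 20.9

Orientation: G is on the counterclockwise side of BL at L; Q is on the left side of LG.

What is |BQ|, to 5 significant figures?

74.096

B is at the origin; BL runs at -7.1° with length 52.9, so L = 52.9·(cos -7.1°, sin -7.1°) = (52.494, -6.5385). ∠BLG = 125.3°, so LG runs at -7.1° + (180° − 125.3°) = 47.600° from the x-axis; with |LG| = 40.1, G = L + 40.1·(cos 47.600°, sin 47.600°) = (79.534, 23.074). LG ⟂ GQ; with |GQ| = 20.9 on the left of LG, Q = G + 20.9·(-0.73846, 0.67430) = (64.100, 37.166). Then |BQ| = |Q − B| = 74.096.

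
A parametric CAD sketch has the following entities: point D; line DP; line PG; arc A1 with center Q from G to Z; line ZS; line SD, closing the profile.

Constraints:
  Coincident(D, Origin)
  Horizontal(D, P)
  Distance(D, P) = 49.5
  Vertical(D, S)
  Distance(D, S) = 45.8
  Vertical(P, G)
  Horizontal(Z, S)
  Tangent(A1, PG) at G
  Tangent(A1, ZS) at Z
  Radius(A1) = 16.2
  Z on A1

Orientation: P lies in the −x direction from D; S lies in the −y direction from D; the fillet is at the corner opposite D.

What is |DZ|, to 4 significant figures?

56.63

The virtual corner opposite D is at (-49.50, -45.80). Tangency of A1 to PG means the radius QG is perpendicular to PG and since A1 is tangent to ZS there, QZ ⟂ ZS, with radius 16.2, so the center Q sits 16.2 in from both sides at Q = (-33.30, -29.60). That places the tangent points at G = (-49.50, -29.60) on PG and Z = (-33.30, -45.80) on ZS. Then |DZ| = |Z − D| = 56.63.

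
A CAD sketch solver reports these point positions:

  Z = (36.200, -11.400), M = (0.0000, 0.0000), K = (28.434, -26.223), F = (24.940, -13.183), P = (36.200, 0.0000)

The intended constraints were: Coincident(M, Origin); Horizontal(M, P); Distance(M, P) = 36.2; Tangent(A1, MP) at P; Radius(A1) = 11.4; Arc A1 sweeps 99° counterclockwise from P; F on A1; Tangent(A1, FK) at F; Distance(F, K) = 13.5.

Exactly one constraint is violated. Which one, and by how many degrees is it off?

Tangent(A1, FK) at F — off by 6.00°.

M = (0.00, 0.00) ✓; M.y = 0.00, P.y = 0.00 ✓; |MP| = 36.20 ✓; ∠(ZP, PM) = 90.00° ✓; |ZP| = 11.40 ✓; bearing(Z→F) − bearing(Z→P) = 99.00° ✓; |ZF| = 11.40 ✓; ∠(ZF, FK) = 84.00° ✗; |FK| = 13.50 ✓.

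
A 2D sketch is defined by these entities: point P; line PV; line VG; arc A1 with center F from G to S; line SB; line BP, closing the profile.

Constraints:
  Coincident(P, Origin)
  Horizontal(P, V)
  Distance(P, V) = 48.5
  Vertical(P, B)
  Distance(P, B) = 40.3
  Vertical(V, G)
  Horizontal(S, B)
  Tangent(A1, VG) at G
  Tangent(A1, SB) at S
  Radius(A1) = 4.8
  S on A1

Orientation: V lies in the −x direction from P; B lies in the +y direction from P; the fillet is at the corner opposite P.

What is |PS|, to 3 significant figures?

59.4

P is at the origin; PV is horizontal with |PV| = 48.5 and V on the −x side, so V = (-48.5, 0.00). PB is vertical with |PB| = 40.3 and B on the +y side, so B = (0.00, 40.3). The virtual corner opposite P is at (-48.5, 40.3). A1 meets VG tangentially, so FG is at right angles to VG and A1 meets SB tangentially, so FS is at right angles to SB, with radius 4.8, so the center F sits 4.8 in from both sides at F = (-43.7, 35.5). That places the tangent points at G = (-48.5, 35.5) on VG and S = (-43.7, 40.3) on SB. Then |PS| = |S − P| = 59.4.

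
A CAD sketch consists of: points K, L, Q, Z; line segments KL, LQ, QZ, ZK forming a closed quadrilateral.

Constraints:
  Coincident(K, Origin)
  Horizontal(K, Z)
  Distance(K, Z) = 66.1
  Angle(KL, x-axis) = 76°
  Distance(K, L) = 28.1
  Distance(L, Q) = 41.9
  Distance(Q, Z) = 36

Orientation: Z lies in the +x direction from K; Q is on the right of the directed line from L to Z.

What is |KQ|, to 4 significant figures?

31.61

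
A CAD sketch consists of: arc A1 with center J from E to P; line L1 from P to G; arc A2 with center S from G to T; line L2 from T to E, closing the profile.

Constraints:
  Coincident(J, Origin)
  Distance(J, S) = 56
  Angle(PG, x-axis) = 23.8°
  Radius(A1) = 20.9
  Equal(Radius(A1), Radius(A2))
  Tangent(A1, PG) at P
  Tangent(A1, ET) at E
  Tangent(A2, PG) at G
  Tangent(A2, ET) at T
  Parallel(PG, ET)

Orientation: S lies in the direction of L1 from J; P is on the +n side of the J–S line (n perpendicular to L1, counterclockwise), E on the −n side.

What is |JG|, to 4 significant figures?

59.77

Tangency of A1 to both parallel lines with radius 20.9 puts P and E at J ± 20.9·n: P = (-8.434, 19.12), E = (8.434, -19.12). Equal radii place G and T the same way about S: G = S + 20.9·n = (42.80, 41.72), T = S − 20.9·n = (59.67, 3.476). Then |JG| = |G − J| = 59.77.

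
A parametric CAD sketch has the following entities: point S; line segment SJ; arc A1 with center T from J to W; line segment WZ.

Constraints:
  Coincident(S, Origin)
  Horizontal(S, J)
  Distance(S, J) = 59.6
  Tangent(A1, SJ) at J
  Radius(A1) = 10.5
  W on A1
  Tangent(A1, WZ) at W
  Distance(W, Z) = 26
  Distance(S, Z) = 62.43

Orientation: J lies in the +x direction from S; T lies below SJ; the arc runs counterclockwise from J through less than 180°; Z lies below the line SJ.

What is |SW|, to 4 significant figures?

50.33

Checks: |TW| = 10.50 ✓; ∠(TW, WZ) = 90.00° ✓; |WZ| = 26.00 ✓; |SZ| = 62.43 ✓.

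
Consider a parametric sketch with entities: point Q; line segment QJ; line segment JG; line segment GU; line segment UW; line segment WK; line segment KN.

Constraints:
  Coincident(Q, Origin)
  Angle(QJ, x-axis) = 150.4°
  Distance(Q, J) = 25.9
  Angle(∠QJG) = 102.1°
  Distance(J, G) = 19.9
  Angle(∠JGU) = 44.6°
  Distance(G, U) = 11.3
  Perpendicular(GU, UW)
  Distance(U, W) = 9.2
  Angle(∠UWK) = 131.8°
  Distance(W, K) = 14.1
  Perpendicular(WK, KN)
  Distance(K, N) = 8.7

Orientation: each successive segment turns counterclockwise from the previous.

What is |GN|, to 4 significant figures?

13.11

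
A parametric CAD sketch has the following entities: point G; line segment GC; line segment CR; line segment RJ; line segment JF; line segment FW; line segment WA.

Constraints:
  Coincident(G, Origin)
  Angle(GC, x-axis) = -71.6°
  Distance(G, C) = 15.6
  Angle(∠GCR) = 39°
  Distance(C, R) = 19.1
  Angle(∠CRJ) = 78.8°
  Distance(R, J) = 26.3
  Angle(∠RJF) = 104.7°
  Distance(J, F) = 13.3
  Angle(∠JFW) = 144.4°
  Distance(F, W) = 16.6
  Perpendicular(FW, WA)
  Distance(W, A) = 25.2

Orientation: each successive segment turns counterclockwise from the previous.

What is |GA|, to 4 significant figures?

18.02

G is at the origin; GC runs at -71.6° with length 15.6, so C = (4.924, -14.80). ∠GCR = 39.0° gives CR at 69.40° from the x-axis; with |CR| = 19.1, R = (11.64, 3.076). ∠CRJ = 78.8° gives RJ at 170.6° from the x-axis; with |RJ| = 26.3, J = (-14.30, 7.372). ∠RJF = 104.7° gives JF at -114.1° from the x-axis; with |JF| = 13.3, F = (-19.73, -4.769). ∠JFW = 144.4° gives FW at -78.50° from the x-axis; with |FW| = 16.6, W = (-16.42, -21.04). FW ⟂ WA, so WA runs at 11.50°; with |WA| = 25.2, A = (8.270, -16.01). Then |GA| = |A − G| = 18.02.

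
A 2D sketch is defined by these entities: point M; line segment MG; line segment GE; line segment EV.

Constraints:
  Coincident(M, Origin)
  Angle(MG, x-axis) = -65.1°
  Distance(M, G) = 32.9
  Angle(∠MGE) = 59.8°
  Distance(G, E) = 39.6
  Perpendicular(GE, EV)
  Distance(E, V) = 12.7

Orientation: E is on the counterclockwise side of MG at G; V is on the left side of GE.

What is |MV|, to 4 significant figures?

27.91

M is at the origin; MG runs at -65.1° with length 32.9, so G = 32.9·(cos -65.1°, sin -65.1°) = (13.85, -29.84). ∠MGE = 59.8°, so GE runs at -65.1° + (180° − 59.8°) = 55.10° from the x-axis; with |GE| = 39.6, E = G + 39.6·(cos 55.10°, sin 55.10°) = (36.51, 2.636). The perpendicularity gives EV at right angles to GE; with |EV| = 12.7 on the left of GE, V = E + 12.7·(-0.8202, 0.5721) = (26.09, 9.903). Then |MV| = |V − M| = 27.91.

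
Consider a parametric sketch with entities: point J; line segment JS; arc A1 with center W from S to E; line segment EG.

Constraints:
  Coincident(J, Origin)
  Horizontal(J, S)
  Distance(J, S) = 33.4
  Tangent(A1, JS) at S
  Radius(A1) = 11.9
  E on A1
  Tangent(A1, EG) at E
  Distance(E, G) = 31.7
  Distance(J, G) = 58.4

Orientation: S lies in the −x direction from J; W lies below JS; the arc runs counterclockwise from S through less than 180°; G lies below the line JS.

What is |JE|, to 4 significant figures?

47.33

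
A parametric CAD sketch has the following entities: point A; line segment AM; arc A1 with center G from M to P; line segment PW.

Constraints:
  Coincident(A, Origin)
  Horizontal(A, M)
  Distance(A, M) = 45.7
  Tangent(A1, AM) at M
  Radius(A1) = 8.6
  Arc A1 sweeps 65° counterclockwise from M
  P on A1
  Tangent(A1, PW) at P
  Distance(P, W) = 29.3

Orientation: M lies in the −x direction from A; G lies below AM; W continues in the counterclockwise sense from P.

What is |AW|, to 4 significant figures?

73.03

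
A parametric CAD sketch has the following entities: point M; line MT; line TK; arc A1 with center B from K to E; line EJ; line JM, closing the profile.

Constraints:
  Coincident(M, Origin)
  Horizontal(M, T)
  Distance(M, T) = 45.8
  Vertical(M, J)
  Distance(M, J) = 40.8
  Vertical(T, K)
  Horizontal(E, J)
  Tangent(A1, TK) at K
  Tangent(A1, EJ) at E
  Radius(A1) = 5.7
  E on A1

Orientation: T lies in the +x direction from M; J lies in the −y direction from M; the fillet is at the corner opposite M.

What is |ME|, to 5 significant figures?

57.207

M is at the origin; M and T share the same y with |MT| = 45.8 and T on the +x side, so T = (45.800, 0.0000). M and J share the same x with |MJ| = 40.8 and J on the −y side, so J = (0.0000, -40.800). The virtual corner opposite M is at (45.800, -40.800). Since A1 is tangent to TK there, BK ⟂ TK and the tangent condition forces BE to be normal to EJ, with radius 5.7, so the center B sits 5.7 in from both sides at B = (40.100, -35.100). That places the tangent points at K = (45.800, -35.100) on TK and E = (40.100, -40.800) on EJ. Then |ME| = |E − M| = 57.207.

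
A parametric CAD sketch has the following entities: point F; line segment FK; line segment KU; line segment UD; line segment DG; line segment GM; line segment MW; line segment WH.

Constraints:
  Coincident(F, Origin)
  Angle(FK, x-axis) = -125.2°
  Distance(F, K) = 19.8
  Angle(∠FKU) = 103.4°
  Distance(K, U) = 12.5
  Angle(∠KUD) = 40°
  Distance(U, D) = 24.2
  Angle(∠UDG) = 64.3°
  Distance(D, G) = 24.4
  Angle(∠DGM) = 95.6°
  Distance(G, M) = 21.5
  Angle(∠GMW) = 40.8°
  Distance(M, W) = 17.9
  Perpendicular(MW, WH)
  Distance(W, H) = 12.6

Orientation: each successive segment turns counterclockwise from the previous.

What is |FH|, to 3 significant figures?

26.2

F is at the origin; FK runs at -125.2° with length 19.8, so K = (-11.4, -16.2). ∠FKU = 103.4° gives KU at -48.6° from the x-axis; with |KU| = 12.5, U = (-3.15, -25.6). ∠KUD = 40.0° gives UD at 91.4° from the x-axis; with |UD| = 24.2, D = (-3.74, -1.36). ∠UDG = 64.3° gives DG at -153° from the x-axis; with |DG| = 24.4, G = (-25.5, -12.5). ∠DGM = 95.6° gives GM at -68.5° from the x-axis; with |GM| = 21.5, M = (-17.6, -32.5). ∠GMW = 40.8° gives MW at 70.7° from the x-axis; with |MW| = 17.9, W = (-11.7, -15.6). MW is perpendicular to WH, so WH runs at 161°; with |WH| = 12.6, H = (-23.6, -11.4). Then |FH| = |H − F| = 26.2.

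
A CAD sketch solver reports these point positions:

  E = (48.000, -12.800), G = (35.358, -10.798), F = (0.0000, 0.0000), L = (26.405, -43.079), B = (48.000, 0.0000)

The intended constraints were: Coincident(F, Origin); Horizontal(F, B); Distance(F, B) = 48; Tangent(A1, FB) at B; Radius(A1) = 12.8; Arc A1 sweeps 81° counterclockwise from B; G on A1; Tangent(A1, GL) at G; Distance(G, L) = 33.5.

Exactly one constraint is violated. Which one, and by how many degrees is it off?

Tangent(A1, GL) at G — off by 6.50°.

F = (0.00, 0.00) ✓; F.y = 0.00, B.y = 0.00 ✓; |FB| = 48.00 ✓; ∠(EB, BF) = 90.00° ✓; |EB| = 12.80 ✓; bearing(E→G) − bearing(E→B) = 81.00° ✓; |EG| = 12.80 ✓; ∠(EG, GL) = 96.50° ✗; |GL| = 33.50 ✓.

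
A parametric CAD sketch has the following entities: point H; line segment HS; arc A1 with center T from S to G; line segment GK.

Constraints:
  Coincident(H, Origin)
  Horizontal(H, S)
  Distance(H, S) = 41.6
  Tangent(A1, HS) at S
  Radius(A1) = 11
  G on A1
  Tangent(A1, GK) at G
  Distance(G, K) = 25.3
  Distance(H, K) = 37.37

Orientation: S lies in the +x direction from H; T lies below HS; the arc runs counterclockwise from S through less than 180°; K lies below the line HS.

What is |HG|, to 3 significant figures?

32.1

H is at the origin; HS is horizontal with |HS| = 41.6 and S on the +x side, so S = (41.6, 0.00). A1 meets HS tangentially, so TS is at right angles to HS, so T = S + (0, -11) = (41.6, -11.0). Since TG ⟂ GK (tangency), |TK| = √(11.0² + 25.3²) = 27.6 regardless of where G sits on A1. So K lies on both circle(H, 37.37) and circle(T, 27.6); the below-HS intersection is K = (21.9, -30.3). G is the foot of the tangent from K: G = (31.4, -6.86).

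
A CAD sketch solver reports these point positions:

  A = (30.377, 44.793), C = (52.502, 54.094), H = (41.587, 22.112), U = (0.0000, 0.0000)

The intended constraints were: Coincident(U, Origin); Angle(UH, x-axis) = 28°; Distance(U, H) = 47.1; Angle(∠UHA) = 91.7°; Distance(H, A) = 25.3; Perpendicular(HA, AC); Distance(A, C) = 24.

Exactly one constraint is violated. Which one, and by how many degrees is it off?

Perpendicular(HA, AC) — off by 3.50°.

U = (0.00, 0.00) ✓; UH at 28.00° ✓; |UH| = 47.10 ✓; ∠UHA = 91.70° ✓; |HA| = 25.30 ✓; ∠(HA, AC) = 93.50° ✗; |AC| = 24.00 ✓.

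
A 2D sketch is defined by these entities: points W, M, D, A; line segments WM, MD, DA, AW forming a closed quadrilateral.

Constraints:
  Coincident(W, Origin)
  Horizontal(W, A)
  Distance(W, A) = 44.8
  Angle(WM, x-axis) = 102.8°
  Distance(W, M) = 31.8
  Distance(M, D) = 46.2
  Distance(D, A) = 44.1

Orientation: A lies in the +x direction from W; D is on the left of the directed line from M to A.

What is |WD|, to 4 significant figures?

57.38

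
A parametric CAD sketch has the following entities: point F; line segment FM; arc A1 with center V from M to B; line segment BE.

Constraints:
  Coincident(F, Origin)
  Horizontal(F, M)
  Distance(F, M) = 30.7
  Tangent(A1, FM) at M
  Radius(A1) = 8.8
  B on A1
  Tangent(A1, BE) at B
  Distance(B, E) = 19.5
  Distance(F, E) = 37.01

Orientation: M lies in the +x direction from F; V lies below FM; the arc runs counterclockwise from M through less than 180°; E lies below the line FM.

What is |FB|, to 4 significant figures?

23.84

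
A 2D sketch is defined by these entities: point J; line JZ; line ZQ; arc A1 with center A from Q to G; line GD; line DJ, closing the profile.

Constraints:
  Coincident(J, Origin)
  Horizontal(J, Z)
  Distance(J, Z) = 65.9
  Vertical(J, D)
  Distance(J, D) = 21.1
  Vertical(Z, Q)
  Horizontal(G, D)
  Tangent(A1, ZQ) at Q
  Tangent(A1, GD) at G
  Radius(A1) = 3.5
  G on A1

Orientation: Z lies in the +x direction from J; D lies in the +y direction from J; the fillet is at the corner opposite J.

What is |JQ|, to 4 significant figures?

68.21

J is at the origin; J and Z share the same y with |JZ| = 65.9 and Z on the +x side, so Z = (65.90, 0.000). J and D share the same x with |JD| = 21.1 and D on the +y side, so D = (0.000, 21.10). The virtual corner opposite J is at (65.90, 21.10). The tangent condition forces AQ to be normal to ZQ and the tangent condition forces AG to be normal to GD, with radius 3.5, so the center A sits 3.5 in from both sides at A = (62.40, 17.60). That places the tangent points at Q = (65.90, 17.60) on ZQ and G = (62.40, 21.10) on GD. Then |JQ| = |Q − J| = 68.21.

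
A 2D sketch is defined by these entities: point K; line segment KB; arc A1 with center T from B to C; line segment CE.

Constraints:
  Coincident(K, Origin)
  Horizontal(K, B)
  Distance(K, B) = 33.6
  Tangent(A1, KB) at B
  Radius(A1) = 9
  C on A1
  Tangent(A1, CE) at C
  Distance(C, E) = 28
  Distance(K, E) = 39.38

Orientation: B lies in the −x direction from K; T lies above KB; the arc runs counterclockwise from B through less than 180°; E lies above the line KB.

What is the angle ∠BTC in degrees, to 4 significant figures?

77.98°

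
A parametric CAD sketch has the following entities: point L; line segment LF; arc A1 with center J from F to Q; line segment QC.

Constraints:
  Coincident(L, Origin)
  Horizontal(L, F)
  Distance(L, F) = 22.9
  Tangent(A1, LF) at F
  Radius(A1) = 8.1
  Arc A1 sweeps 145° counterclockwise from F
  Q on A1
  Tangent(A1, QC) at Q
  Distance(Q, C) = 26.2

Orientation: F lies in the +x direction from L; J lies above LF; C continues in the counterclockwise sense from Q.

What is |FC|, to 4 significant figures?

34.18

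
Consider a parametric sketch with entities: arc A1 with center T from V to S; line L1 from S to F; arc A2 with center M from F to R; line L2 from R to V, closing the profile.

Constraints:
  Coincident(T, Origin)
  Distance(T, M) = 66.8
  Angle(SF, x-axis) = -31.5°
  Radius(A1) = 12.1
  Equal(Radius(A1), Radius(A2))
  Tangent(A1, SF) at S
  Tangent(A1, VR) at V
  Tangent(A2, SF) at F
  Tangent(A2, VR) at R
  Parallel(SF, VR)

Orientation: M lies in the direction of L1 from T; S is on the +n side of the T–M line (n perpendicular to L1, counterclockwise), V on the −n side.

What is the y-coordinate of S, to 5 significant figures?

10.317

The slot axis is L1's direction at -31.5°, so u = (cos -31.5°, sin -31.5°) = (0.85264, -0.52250) and n = (−sin -31.5°, cos -31.5°) = (0.52250, 0.85264). T is at the origin and M lies 66.8 along u from T, so M = 66.8·u = (56.956, -34.903). Tangency of A1 to both parallel lines with radius 12.1 puts S and V at T ± 12.1·n: S = (6.3222, 10.317), V = (-6.3222, -10.317). So S.y = 10.317.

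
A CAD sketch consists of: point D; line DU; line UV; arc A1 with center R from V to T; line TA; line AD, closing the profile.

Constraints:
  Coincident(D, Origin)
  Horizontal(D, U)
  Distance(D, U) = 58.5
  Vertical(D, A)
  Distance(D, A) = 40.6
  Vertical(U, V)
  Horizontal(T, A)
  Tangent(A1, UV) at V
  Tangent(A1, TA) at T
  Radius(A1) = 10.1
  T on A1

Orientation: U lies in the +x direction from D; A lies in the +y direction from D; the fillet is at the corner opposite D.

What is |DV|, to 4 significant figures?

65.97

The virtual corner opposite D is at (58.50, 40.60). Since A1 is tangent to UV there, RV ⟂ UV and A1 meets TA tangentially, so RT is at right angles to TA, with radius 10.1, so the center R sits 10.1 in from both sides at R = (48.40, 30.50). That places the tangent points at V = (58.50, 30.50) on UV and T = (48.40, 40.60) on TA. Then |DV| = |V − D| = 65.97.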